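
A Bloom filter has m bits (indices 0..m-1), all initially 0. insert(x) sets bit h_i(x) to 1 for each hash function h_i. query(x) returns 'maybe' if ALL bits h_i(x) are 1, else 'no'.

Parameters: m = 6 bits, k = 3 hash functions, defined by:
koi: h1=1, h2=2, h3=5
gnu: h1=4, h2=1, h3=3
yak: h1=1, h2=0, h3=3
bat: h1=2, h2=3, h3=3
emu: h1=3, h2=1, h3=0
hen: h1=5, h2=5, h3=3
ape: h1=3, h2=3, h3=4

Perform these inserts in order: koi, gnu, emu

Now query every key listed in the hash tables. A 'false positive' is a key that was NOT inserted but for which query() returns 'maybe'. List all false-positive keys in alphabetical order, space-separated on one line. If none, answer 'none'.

Answer: ape bat hen yak

Derivation:
Start: bits=000000
After insert 'koi': sets bits 1 2 5 -> bits=011001
After insert 'gnu': sets bits 1 3 4 -> bits=011111
After insert 'emu': sets bits 0 1 3 -> bits=111111
Not inserted: ape bat hen yak — query each against bits=111111:
query ape: checks bit3=1, bit4=1 (all 1) -> maybe => FALSE POSITIVE
query bat: checks bit2=1, bit3=1 (all 1) -> maybe => FALSE POSITIVE
query hen: checks bit3=1, bit5=1 (all 1) -> maybe => FALSE POSITIVE
query yak: checks bit0=1, bit1=1, bit3=1 (all 1) -> maybe => FALSE POSITIVE
False positives (alphabetical): ape bat hen yak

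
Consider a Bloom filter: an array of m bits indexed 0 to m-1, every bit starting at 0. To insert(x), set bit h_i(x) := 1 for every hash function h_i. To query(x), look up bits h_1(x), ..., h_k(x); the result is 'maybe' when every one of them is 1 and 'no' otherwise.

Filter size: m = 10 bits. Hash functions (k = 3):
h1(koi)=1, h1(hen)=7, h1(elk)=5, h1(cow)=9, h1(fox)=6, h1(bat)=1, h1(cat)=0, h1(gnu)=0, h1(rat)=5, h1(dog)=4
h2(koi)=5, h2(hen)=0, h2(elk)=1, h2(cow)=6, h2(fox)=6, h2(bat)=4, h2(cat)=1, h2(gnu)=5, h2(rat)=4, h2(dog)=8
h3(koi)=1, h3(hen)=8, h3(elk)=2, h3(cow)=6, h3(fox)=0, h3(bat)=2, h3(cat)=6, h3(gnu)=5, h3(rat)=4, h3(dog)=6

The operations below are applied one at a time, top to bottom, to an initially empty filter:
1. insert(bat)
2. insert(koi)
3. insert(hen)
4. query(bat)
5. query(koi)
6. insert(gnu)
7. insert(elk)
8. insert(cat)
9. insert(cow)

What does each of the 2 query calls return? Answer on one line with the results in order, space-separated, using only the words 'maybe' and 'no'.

Answer: maybe maybe

Derivation:
Start: bits=0000000000
Op 1: insert bat -> sets bits 1 2 4 -> bits=0110100000
Op 2: insert koi -> sets bits 1 5 -> bits=0110110000
Op 3: insert hen -> sets bits 0 7 8 -> bits=1110110110
Op 4: query bat -> checks bit1=1, bit2=1, bit4=1 (all 1) -> maybe
Op 5: query koi -> checks bit1=1, bit5=1 (all 1) -> maybe
Op 6: insert gnu -> sets bits 0 5 -> bits=1110110110
Op 7: insert elk -> sets bits 1 2 5 -> bits=1110110110
Op 8: insert cat -> sets bits 0 1 6 -> bits=1110111110
Op 9: insert cow -> sets bits 6 9 -> bits=1110111111
Query results in order: maybe maybe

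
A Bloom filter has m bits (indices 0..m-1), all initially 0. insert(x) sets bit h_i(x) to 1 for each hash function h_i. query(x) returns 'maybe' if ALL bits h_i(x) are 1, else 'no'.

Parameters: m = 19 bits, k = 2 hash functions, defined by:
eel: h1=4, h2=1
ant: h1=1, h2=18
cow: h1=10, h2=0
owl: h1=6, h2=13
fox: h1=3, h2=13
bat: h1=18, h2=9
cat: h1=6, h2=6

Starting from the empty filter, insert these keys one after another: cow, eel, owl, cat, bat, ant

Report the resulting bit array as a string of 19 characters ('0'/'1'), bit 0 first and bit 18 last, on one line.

Start: bits=0000000000000000000
After insert 'cow': sets bits 0 10 -> bits=1000000000100000000
After insert 'eel': sets bits 1 4 -> bits=1100100000100000000
After insert 'owl': sets bits 6 13 -> bits=1100101000100100000
After insert 'cat': sets bits 6 -> bits=1100101000100100000
After insert 'bat': sets bits 9 18 -> bits=1100101001100100001
After insert 'ant': sets bits 1 18 -> bits=1100101001100100001

Answer: 1100101001100100001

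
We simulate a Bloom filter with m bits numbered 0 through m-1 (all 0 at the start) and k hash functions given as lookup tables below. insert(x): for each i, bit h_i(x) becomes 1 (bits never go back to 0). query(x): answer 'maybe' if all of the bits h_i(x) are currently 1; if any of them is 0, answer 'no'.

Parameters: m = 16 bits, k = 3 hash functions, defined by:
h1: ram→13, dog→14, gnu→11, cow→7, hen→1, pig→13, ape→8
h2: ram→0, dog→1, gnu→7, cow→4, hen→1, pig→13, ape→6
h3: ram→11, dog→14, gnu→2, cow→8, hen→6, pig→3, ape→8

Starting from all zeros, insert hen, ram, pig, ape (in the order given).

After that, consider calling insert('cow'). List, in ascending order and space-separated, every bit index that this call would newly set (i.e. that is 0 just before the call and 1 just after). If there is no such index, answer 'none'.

Start: bits=0000000000000000
After insert 'hen': sets bits 1 6 -> bits=0100001000000000
After insert 'ram': sets bits 0 11 13 -> bits=1100001000010100
After insert 'pig': sets bits 3 13 -> bits=1101001000010100
After insert 'ape': sets bits 6 8 -> bits=1101001010010100
insert 'cow' would touch bits 4 7 8; currently bit4=0, bit7=0, bit8=1
Bits that are 0 among those (would change 0->1): 4 7

Answer: 4 7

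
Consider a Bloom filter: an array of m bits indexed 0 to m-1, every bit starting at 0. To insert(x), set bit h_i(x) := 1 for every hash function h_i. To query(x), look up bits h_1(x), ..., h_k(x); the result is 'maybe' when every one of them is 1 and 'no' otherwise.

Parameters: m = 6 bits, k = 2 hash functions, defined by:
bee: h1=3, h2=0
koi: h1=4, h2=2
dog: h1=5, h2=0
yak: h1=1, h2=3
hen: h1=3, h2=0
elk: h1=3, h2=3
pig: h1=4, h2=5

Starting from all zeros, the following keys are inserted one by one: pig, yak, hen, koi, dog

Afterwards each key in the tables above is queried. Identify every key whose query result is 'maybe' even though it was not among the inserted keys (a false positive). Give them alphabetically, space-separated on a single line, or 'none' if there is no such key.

Answer: bee elk

Derivation:
Start: bits=000000
After insert 'pig': sets bits 4 5 -> bits=000011
After insert 'yak': sets bits 1 3 -> bits=010111
After insert 'hen': sets bits 0 3 -> bits=110111
After insert 'koi': sets bits 2 4 -> bits=111111
After insert 'dog': sets bits 0 5 -> bits=111111
Not inserted: bee elk — query each against bits=111111:
query bee: checks bit0=1, bit3=1 (all 1) -> maybe => FALSE POSITIVE
query elk: checks bit3=1 (all 1) -> maybe => FALSE POSITIVE
False positives (alphabetical): bee elk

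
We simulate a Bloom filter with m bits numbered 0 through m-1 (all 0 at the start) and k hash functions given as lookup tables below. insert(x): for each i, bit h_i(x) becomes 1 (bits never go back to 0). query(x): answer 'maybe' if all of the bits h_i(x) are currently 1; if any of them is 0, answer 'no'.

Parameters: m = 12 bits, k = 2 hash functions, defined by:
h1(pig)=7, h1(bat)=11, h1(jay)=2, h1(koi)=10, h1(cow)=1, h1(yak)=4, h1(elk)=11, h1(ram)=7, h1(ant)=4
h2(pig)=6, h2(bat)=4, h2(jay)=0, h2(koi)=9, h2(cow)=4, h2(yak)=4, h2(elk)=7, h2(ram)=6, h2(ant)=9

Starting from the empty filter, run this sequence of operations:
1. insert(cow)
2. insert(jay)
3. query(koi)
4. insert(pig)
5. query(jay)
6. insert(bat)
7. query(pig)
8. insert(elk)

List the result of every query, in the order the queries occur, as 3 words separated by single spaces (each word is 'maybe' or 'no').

Start: bits=000000000000
Op 1: insert cow -> sets bits 1 4 -> bits=010010000000
Op 2: insert jay -> sets bits 0 2 -> bits=111010000000
Op 3: query koi -> checks bit9=0, bit10=0 (has a 0) -> no
Op 4: insert pig -> sets bits 6 7 -> bits=111010110000
Op 5: query jay -> checks bit0=1, bit2=1 (all 1) -> maybe
Op 6: insert bat -> sets bits 4 11 -> bits=111010110001
Op 7: query pig -> checks bit6=1, bit7=1 (all 1) -> maybe
Op 8: insert elk -> sets bits 7 11 -> bits=111010110001
Query results in order: no maybe maybe

Answer: no maybe maybe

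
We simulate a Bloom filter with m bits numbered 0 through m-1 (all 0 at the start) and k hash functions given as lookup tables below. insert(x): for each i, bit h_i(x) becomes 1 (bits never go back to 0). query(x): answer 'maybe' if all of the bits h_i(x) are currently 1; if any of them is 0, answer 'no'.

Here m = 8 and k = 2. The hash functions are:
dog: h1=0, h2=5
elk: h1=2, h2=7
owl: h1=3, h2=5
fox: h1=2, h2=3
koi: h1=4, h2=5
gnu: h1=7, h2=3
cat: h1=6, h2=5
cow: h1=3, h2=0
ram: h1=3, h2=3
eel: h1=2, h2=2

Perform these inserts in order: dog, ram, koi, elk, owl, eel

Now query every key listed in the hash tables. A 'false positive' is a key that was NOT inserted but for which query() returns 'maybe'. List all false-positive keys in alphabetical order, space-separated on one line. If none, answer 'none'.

Answer: cow fox gnu

Derivation:
Start: bits=00000000
After insert 'dog': sets bits 0 5 -> bits=10000100
After insert 'ram': sets bits 3 -> bits=10010100
After insert 'koi': sets bits 4 5 -> bits=10011100
After insert 'elk': sets bits 2 7 -> bits=10111101
After insert 'owl': sets bits 3 5 -> bits=10111101
After insert 'eel': sets bits 2 -> bits=10111101
Not inserted: cat cow fox gnu — query each against bits=10111101:
query cat: checks bit5=1, bit6=0 (has a 0) -> no => not a false positive
query cow: checks bit0=1, bit3=1 (all 1) -> maybe => FALSE POSITIVE
query fox: checks bit2=1, bit3=1 (all 1) -> maybe => FALSE POSITIVE
query gnu: checks bit3=1, bit7=1 (all 1) -> maybe => FALSE POSITIVE
False positives (alphabetical): cow fox gnu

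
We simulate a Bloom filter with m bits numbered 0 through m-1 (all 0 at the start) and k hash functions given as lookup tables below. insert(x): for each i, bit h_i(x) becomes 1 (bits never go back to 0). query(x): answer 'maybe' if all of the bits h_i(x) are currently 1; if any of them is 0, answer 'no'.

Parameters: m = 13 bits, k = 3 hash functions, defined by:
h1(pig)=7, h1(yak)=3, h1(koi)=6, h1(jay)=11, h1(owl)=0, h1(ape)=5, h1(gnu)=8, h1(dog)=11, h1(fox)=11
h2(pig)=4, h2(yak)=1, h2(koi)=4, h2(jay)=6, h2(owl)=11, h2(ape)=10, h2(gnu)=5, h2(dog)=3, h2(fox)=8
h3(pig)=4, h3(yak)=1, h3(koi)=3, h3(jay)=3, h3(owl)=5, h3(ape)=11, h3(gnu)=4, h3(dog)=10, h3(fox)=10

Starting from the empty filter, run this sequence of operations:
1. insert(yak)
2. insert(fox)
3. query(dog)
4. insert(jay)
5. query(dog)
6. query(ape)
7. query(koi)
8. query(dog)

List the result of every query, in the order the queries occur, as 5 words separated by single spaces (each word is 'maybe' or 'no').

Answer: maybe maybe no no maybe

Derivation:
Start: bits=0000000000000
Op 1: insert yak -> sets bits 1 3 -> bits=0101000000000
Op 2: insert fox -> sets bits 8 10 11 -> bits=0101000010110
Op 3: query dog -> checks bit3=1, bit10=1, bit11=1 (all 1) -> maybe
Op 4: insert jay -> sets bits 3 6 11 -> bits=0101001010110
Op 5: query dog -> checks bit3=1, bit10=1, bit11=1 (all 1) -> maybe
Op 6: query ape -> checks bit5=0, bit10=1, bit11=1 (has a 0) -> no
Op 7: query koi -> checks bit3=1, bit4=0, bit6=1 (has a 0) -> no
Op 8: query dog -> checks bit3=1, bit10=1, bit11=1 (all 1) -> maybe
Query results in order: maybe maybe no no maybe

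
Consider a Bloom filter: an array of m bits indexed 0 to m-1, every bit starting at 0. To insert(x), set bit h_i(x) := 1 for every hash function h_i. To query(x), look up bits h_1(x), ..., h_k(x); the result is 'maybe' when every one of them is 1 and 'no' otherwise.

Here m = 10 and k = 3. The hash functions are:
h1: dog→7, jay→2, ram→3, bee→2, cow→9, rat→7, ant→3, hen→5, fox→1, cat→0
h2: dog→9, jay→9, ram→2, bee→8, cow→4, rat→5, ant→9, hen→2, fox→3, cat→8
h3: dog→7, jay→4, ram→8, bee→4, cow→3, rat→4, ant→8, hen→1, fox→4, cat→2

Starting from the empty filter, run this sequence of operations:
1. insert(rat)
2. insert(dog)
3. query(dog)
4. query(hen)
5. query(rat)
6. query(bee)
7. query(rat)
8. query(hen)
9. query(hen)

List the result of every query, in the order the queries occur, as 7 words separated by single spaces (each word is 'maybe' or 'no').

Start: bits=0000000000
Op 1: insert rat -> sets bits 4 5 7 -> bits=0000110100
Op 2: insert dog -> sets bits 7 9 -> bits=0000110101
Op 3: query dog -> checks bit7=1, bit9=1 (all 1) -> maybe
Op 4: query hen -> checks bit1=0, bit2=0, bit5=1 (has a 0) -> no
Op 5: query rat -> checks bit4=1, bit5=1, bit7=1 (all 1) -> maybe
Op 6: query bee -> checks bit2=0, bit4=1, bit8=0 (has a 0) -> no
Op 7: query rat -> checks bit4=1, bit5=1, bit7=1 (all 1) -> maybe
Op 8: query hen -> checks bit1=0, bit2=0, bit5=1 (has a 0) -> no
Op 9: query hen -> checks bit1=0, bit2=0, bit5=1 (has a 0) -> no
Query results in order: maybe no maybe no maybe no no

Answer: maybe no maybe no maybe no no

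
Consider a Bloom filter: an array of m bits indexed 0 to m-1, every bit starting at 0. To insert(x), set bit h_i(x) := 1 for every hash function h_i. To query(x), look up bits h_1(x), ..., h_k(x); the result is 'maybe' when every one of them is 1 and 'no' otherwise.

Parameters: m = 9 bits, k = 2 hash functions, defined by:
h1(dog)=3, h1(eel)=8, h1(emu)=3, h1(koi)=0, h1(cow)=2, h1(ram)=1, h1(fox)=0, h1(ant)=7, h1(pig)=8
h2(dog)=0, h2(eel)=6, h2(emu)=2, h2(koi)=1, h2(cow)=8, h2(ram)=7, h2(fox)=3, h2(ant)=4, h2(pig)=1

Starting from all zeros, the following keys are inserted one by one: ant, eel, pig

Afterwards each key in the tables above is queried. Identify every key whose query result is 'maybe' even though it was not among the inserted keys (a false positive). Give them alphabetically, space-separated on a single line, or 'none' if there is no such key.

Answer: ram

Derivation:
Start: bits=000000000
After insert 'ant': sets bits 4 7 -> bits=000010010
After insert 'eel': sets bits 6 8 -> bits=000010111
After insert 'pig': sets bits 1 8 -> bits=010010111
Not inserted: cow dog emu fox koi ram — query each against bits=010010111:
query cow: checks bit2=0, bit8=1 (has a 0) -> no => not a false positive
query dog: checks bit0=0, bit3=0 (has a 0) -> no => not a false positive
query emu: checks bit2=0, bit3=0 (has a 0) -> no => not a false positive
query fox: checks bit0=0, bit3=0 (has a 0) -> no => not a false positive
query koi: checks bit0=0, bit1=1 (has a 0) -> no => not a false positive
query ram: checks bit1=1, bit7=1 (all 1) -> maybe => FALSE POSITIVE
False positives (alphabetical): ram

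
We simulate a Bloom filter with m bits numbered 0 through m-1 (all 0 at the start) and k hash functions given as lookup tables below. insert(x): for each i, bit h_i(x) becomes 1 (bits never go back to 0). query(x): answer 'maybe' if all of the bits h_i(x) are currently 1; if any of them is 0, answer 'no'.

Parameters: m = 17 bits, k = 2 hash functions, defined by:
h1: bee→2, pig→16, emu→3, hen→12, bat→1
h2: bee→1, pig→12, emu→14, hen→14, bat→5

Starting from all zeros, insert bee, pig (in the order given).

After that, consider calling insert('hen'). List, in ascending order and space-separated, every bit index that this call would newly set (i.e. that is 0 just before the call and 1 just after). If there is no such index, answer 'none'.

Answer: 14

Derivation:
Start: bits=00000000000000000
After insert 'bee': sets bits 1 2 -> bits=01100000000000000
After insert 'pig': sets bits 12 16 -> bits=01100000000010001
insert 'hen' would touch bits 12 14; currently bit12=1, bit14=0
Bits that are 0 among those (would change 0->1): 14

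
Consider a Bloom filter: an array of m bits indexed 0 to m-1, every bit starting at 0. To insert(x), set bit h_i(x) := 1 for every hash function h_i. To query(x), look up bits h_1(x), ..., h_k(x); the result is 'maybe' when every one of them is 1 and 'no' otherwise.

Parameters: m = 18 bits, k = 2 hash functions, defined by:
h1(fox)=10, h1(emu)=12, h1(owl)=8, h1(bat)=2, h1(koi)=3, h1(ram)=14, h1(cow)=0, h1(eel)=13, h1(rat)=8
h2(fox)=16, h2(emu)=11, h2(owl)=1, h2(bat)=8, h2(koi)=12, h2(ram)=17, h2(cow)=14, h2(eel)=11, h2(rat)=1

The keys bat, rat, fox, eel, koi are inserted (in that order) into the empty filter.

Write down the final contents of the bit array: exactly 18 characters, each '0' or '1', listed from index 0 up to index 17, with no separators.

Answer: 011100001011110010

Derivation:
Start: bits=000000000000000000
After insert 'bat': sets bits 2 8 -> bits=001000001000000000
After insert 'rat': sets bits 1 8 -> bits=011000001000000000
After insert 'fox': sets bits 10 16 -> bits=011000001010000010
After insert 'eel': sets bits 11 13 -> bits=011000001011010010
After insert 'koi': sets bits 3 12 -> bits=011100001011110010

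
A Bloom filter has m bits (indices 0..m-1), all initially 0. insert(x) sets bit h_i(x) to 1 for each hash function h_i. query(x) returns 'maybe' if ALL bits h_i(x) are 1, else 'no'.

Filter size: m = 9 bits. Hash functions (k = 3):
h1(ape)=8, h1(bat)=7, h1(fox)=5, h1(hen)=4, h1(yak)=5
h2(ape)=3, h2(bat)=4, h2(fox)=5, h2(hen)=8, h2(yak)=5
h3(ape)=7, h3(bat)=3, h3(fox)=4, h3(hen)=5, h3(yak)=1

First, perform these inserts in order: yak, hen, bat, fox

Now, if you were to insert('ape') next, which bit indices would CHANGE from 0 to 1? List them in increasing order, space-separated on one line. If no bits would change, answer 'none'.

Start: bits=000000000
After insert 'yak': sets bits 1 5 -> bits=010001000
After insert 'hen': sets bits 4 5 8 -> bits=010011001
After insert 'bat': sets bits 3 4 7 -> bits=010111011
After insert 'fox': sets bits 4 5 -> bits=010111011
insert 'ape' would touch bits 3 7 8; currently bit3=1, bit7=1, bit8=1
Bits that are 0 among those (would change 0->1): none

Answer: none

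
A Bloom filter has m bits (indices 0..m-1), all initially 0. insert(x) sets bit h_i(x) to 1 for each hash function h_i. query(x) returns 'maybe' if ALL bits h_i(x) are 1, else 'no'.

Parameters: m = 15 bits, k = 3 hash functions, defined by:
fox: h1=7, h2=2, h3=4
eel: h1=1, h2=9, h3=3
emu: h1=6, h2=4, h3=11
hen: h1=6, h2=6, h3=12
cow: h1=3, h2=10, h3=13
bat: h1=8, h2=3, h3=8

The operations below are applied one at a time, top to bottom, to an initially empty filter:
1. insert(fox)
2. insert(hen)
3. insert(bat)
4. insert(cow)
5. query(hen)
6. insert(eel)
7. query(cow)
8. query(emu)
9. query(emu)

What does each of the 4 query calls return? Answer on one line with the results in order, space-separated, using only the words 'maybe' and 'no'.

Start: bits=000000000000000
Op 1: insert fox -> sets bits 2 4 7 -> bits=001010010000000
Op 2: insert hen -> sets bits 6 12 -> bits=001010110000100
Op 3: insert bat -> sets bits 3 8 -> bits=001110111000100
Op 4: insert cow -> sets bits 3 10 13 -> bits=001110111010110
Op 5: query hen -> checks bit6=1, bit12=1 (all 1) -> maybe
Op 6: insert eel -> sets bits 1 3 9 -> bits=011110111110110
Op 7: query cow -> checks bit3=1, bit10=1, bit13=1 (all 1) -> maybe
Op 8: query emu -> checks bit4=1, bit6=1, bit11=0 (has a 0) -> no
Op 9: query emu -> checks bit4=1, bit6=1, bit11=0 (has a 0) -> no
Query results in order: maybe maybe no no

Answer: maybe maybe no no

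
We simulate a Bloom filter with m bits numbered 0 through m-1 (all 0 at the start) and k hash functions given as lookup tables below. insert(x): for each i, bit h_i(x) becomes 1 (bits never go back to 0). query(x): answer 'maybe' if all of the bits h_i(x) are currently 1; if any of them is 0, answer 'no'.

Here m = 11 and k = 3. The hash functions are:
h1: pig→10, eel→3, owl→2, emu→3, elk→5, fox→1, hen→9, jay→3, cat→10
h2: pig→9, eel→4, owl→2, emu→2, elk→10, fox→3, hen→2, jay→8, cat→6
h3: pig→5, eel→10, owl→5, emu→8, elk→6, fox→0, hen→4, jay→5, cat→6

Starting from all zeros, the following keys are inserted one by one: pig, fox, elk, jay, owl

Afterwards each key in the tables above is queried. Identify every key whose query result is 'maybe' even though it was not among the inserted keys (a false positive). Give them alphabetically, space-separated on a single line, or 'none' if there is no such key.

Answer: cat emu

Derivation:
Start: bits=00000000000
After insert 'pig': sets bits 5 9 10 -> bits=00000100011
After insert 'fox': sets bits 0 1 3 -> bits=11010100011
After insert 'elk': sets bits 5 6 10 -> bits=11010110011
After insert 'jay': sets bits 3 5 8 -> bits=11010110111
After insert 'owl': sets bits 2 5 -> bits=11110110111
Not inserted: cat eel emu hen — query each against bits=11110110111:
query cat: checks bit6=1, bit10=1 (all 1) -> maybe => FALSE POSITIVE
query eel: checks bit3=1, bit4=0, bit10=1 (has a 0) -> no => not a false positive
query emu: checks bit2=1, bit3=1, bit8=1 (all 1) -> maybe => FALSE POSITIVE
query hen: checks bit2=1, bit4=0, bit9=1 (has a 0) -> no => not a false positive
False positives (alphabetical): cat emu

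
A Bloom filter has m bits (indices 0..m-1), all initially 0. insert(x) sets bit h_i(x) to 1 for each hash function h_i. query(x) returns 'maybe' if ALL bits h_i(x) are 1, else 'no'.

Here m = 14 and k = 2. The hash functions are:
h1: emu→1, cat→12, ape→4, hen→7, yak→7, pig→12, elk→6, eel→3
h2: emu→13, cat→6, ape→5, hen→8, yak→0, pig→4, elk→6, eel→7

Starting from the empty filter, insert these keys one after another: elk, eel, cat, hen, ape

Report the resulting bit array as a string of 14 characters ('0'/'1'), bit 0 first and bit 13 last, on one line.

Answer: 00011111100010

Derivation:
Start: bits=00000000000000
After insert 'elk': sets bits 6 -> bits=00000010000000
After insert 'eel': sets bits 3 7 -> bits=00010011000000
After insert 'cat': sets bits 6 12 -> bits=00010011000010
After insert 'hen': sets bits 7 8 -> bits=00010011100010
After insert 'ape': sets bits 4 5 -> bits=00011111100010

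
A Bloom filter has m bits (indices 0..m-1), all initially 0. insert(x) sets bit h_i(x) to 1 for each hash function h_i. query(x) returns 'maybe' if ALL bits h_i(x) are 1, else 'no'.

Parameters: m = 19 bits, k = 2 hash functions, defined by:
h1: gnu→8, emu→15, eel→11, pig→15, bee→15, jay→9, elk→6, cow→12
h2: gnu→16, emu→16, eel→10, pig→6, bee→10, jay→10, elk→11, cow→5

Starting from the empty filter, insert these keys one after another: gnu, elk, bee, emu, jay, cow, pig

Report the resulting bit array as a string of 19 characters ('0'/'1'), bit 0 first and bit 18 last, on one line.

Answer: 0000011011111001100

Derivation:
Start: bits=0000000000000000000
After insert 'gnu': sets bits 8 16 -> bits=0000000010000000100
After insert 'elk': sets bits 6 11 -> bits=0000001010010000100
After insert 'bee': sets bits 10 15 -> bits=0000001010110001100
After insert 'emu': sets bits 15 16 -> bits=0000001010110001100
After insert 'jay': sets bits 9 10 -> bits=0000001011110001100
After insert 'cow': sets bits 5 12 -> bits=0000011011111001100
After insert 'pig': sets bits 6 15 -> bits=0000011011111001100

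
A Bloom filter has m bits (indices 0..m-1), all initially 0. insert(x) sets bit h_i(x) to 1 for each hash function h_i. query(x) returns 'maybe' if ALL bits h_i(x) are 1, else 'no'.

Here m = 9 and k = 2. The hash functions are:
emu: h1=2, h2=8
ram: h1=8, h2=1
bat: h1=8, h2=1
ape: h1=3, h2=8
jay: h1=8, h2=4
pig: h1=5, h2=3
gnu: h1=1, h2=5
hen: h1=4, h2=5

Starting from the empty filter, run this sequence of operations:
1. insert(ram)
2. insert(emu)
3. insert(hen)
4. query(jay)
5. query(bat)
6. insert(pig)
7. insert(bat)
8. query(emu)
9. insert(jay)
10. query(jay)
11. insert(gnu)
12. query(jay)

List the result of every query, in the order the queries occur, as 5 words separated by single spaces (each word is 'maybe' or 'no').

Answer: maybe maybe maybe maybe maybe

Derivation:
Start: bits=000000000
Op 1: insert ram -> sets bits 1 8 -> bits=010000001
Op 2: insert emu -> sets bits 2 8 -> bits=011000001
Op 3: insert hen -> sets bits 4 5 -> bits=011011001
Op 4: query jay -> checks bit4=1, bit8=1 (all 1) -> maybe
Op 5: query bat -> checks bit1=1, bit8=1 (all 1) -> maybe
Op 6: insert pig -> sets bits 3 5 -> bits=011111001
Op 7: insert bat -> sets bits 1 8 -> bits=011111001
Op 8: query emu -> checks bit2=1, bit8=1 (all 1) -> maybe
Op 9: insert jay -> sets bits 4 8 -> bits=011111001
Op 10: query jay -> checks bit4=1, bit8=1 (all 1) -> maybe
Op 11: insert gnu -> sets bits 1 5 -> bits=011111001
Op 12: query jay -> checks bit4=1, bit8=1 (all 1) -> maybe
Query results in order: maybe maybe maybe maybe maybe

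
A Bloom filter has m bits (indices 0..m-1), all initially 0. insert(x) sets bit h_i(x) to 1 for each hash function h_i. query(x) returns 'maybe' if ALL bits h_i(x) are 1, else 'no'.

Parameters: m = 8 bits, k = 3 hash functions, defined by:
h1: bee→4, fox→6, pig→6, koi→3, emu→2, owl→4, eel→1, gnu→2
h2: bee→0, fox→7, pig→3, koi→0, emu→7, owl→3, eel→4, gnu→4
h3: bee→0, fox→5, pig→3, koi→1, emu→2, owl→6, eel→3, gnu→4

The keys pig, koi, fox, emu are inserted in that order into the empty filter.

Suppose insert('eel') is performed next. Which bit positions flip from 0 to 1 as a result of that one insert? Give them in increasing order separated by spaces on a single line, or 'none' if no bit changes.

Answer: 4

Derivation:
Start: bits=00000000
After insert 'pig': sets bits 3 6 -> bits=00010010
After insert 'koi': sets bits 0 1 3 -> bits=11010010
After insert 'fox': sets bits 5 6 7 -> bits=11010111
After insert 'emu': sets bits 2 7 -> bits=11110111
insert 'eel' would touch bits 1 3 4; currently bit1=1, bit3=1, bit4=0
Bits that are 0 among those (would change 0->1): 4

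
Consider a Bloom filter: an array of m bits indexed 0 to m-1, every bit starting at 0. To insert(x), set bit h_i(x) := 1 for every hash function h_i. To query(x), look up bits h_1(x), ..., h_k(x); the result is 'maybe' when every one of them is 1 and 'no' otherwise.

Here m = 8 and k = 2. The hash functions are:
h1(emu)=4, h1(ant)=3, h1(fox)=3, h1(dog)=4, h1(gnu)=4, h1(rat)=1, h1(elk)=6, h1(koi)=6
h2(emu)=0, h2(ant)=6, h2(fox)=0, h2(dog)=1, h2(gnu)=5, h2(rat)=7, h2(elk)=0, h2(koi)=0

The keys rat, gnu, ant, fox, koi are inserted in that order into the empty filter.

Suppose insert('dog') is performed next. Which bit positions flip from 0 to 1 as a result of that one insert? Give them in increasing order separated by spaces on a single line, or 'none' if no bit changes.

Start: bits=00000000
After insert 'rat': sets bits 1 7 -> bits=01000001
After insert 'gnu': sets bits 4 5 -> bits=01001101
After insert 'ant': sets bits 3 6 -> bits=01011111
After insert 'fox': sets bits 0 3 -> bits=11011111
After insert 'koi': sets bits 0 6 -> bits=11011111
insert 'dog' would touch bits 1 4; currently bit1=1, bit4=1
Bits that are 0 among those (would change 0->1): none

Answer: none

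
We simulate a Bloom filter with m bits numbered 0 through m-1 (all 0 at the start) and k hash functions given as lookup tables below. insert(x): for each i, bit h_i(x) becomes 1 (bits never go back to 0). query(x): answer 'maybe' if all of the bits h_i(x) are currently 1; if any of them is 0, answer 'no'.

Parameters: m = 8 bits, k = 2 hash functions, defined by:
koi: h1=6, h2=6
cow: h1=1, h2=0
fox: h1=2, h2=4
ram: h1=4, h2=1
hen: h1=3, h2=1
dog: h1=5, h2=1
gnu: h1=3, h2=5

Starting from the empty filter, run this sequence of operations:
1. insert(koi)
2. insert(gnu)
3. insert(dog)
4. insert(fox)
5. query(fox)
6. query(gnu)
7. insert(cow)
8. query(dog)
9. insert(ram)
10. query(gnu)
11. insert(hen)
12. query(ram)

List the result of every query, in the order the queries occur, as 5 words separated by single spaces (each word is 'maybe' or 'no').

Answer: maybe maybe maybe maybe maybe

Derivation:
Start: bits=00000000
Op 1: insert koi -> sets bits 6 -> bits=00000010
Op 2: insert gnu -> sets bits 3 5 -> bits=00010110
Op 3: insert dog -> sets bits 1 5 -> bits=01010110
Op 4: insert fox -> sets bits 2 4 -> bits=01111110
Op 5: query fox -> checks bit2=1, bit4=1 (all 1) -> maybe
Op 6: query gnu -> checks bit3=1, bit5=1 (all 1) -> maybe
Op 7: insert cow -> sets bits 0 1 -> bits=11111110
Op 8: query dog -> checks bit1=1, bit5=1 (all 1) -> maybe
Op 9: insert ram -> sets bits 1 4 -> bits=11111110
Op 10: query gnu -> checks bit3=1, bit5=1 (all 1) -> maybe
Op 11: insert hen -> sets bits 1 3 -> bits=11111110
Op 12: query ram -> checks bit1=1, bit4=1 (all 1) -> maybe
Query results in order: maybe maybe maybe maybe maybe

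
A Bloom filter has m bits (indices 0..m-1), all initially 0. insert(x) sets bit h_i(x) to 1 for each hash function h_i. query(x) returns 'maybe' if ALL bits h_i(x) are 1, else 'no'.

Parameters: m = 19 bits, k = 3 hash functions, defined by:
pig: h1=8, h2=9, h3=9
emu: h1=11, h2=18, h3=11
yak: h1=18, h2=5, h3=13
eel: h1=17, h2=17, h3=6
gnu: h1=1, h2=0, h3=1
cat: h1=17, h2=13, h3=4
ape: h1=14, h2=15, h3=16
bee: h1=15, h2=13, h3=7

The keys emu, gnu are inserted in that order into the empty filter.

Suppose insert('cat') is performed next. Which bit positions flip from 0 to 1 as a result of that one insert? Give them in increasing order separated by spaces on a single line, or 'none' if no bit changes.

Answer: 4 13 17

Derivation:
Start: bits=0000000000000000000
After insert 'emu': sets bits 11 18 -> bits=0000000000010000001
After insert 'gnu': sets bits 0 1 -> bits=1100000000010000001
insert 'cat' would touch bits 4 13 17; currently bit4=0, bit13=0, bit17=0
Bits that are 0 among those (would change 0->1): 4 13 17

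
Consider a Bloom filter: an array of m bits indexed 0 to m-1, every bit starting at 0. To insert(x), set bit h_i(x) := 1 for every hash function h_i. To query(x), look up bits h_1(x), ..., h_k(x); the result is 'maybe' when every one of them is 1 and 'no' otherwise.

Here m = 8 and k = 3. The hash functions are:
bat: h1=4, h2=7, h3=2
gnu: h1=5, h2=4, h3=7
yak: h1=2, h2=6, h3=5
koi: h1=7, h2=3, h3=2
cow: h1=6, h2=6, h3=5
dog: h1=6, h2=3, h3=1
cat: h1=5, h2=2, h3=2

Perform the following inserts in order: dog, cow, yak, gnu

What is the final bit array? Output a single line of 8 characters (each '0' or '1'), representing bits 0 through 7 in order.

Answer: 01111111

Derivation:
Start: bits=00000000
After insert 'dog': sets bits 1 3 6 -> bits=01010010
After insert 'cow': sets bits 5 6 -> bits=01010110
After insert 'yak': sets bits 2 5 6 -> bits=01110110
After insert 'gnu': sets bits 4 5 7 -> bits=01111111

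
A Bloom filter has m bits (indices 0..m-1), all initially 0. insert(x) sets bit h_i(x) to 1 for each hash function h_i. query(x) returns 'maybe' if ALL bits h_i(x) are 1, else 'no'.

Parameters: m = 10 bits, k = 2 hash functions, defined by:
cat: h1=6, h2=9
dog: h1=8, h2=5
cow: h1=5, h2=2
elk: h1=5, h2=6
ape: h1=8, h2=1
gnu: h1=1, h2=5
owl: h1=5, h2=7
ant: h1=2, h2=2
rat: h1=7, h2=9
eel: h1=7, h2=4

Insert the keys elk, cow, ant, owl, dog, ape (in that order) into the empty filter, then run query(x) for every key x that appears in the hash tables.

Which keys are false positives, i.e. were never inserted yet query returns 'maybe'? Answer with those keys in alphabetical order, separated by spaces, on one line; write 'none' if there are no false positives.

Answer: gnu

Derivation:
Start: bits=0000000000
After insert 'elk': sets bits 5 6 -> bits=0000011000
After insert 'cow': sets bits 2 5 -> bits=0010011000
After insert 'ant': sets bits 2 -> bits=0010011000
After insert 'owl': sets bits 5 7 -> bits=0010011100
After insert 'dog': sets bits 5 8 -> bits=0010011110
After insert 'ape': sets bits 1 8 -> bits=0110011110
Not inserted: cat eel gnu rat — query each against bits=0110011110:
query cat: checks bit6=1, bit9=0 (has a 0) -> no => not a false positive
query eel: checks bit4=0, bit7=1 (has a 0) -> no => not a false positive
query gnu: checks bit1=1, bit5=1 (all 1) -> maybe => FALSE POSITIVE
query rat: checks bit7=1, bit9=0 (has a 0) -> no => not a false positive
False positives (alphabetical): gnu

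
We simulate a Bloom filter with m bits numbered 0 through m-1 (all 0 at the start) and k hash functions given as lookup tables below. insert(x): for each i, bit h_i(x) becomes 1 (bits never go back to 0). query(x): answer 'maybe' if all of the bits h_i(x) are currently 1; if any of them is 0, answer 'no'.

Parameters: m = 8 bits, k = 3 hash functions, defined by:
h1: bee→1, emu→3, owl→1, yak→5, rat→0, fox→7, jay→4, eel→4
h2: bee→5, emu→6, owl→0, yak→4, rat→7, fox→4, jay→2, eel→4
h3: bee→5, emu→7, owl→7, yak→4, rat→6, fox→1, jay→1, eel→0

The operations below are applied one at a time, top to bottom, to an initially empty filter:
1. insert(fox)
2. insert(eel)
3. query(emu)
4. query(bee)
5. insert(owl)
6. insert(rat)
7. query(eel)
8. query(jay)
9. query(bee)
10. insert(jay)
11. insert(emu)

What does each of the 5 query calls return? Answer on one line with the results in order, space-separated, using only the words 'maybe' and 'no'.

Answer: no no maybe no no

Derivation:
Start: bits=00000000
Op 1: insert fox -> sets bits 1 4 7 -> bits=01001001
Op 2: insert eel -> sets bits 0 4 -> bits=11001001
Op 3: query emu -> checks bit3=0, bit6=0, bit7=1 (has a 0) -> no
Op 4: query bee -> checks bit1=1, bit5=0 (has a 0) -> no
Op 5: insert owl -> sets bits 0 1 7 -> bits=11001001
Op 6: insert rat -> sets bits 0 6 7 -> bits=11001011
Op 7: query eel -> checks bit0=1, bit4=1 (all 1) -> maybe
Op 8: query jay -> checks bit1=1, bit2=0, bit4=1 (has a 0) -> no
Op 9: query bee -> checks bit1=1, bit5=0 (has a 0) -> no
Op 10: insert jay -> sets bits 1 2 4 -> bits=11101011
Op 11: insert emu -> sets bits 3 6 7 -> bits=11111011
Query results in order: no no maybe no no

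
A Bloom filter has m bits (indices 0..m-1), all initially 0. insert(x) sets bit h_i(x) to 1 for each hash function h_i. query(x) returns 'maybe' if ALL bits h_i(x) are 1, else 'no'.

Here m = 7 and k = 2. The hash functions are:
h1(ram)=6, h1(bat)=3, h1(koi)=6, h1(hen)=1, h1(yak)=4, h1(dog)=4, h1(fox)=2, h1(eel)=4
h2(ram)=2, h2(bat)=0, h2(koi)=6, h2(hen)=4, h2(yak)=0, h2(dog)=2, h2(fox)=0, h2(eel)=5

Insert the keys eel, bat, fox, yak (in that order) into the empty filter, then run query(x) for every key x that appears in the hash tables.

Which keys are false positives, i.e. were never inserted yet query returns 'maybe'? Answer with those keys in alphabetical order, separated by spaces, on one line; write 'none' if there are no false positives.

Answer: dog

Derivation:
Start: bits=0000000
After insert 'eel': sets bits 4 5 -> bits=0000110
After insert 'bat': sets bits 0 3 -> bits=1001110
After insert 'fox': sets bits 0 2 -> bits=1011110
After insert 'yak': sets bits 0 4 -> bits=1011110
Not inserted: dog hen koi ram — query each against bits=1011110:
query dog: checks bit2=1, bit4=1 (all 1) -> maybe => FALSE POSITIVE
query hen: checks bit1=0, bit4=1 (has a 0) -> no => not a false positive
query koi: checks bit6=0 (has a 0) -> no => not a false positive
query ram: checks bit2=1, bit6=0 (has a 0) -> no => not a false positive
False positives (alphabetical): dog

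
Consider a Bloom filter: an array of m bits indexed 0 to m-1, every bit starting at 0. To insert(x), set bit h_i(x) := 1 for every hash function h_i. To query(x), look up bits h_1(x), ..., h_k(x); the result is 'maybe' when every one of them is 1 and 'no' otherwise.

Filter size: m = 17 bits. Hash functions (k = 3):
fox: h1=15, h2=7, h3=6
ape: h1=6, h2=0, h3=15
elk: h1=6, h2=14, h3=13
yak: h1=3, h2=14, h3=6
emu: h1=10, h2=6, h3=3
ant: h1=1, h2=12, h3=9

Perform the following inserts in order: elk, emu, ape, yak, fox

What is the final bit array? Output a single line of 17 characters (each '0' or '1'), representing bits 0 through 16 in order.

Start: bits=00000000000000000
After insert 'elk': sets bits 6 13 14 -> bits=00000010000001100
After insert 'emu': sets bits 3 6 10 -> bits=00010010001001100
After insert 'ape': sets bits 0 6 15 -> bits=10010010001001110
After insert 'yak': sets bits 3 6 14 -> bits=10010010001001110
After insert 'fox': sets bits 6 7 15 -> bits=10010011001001110

Answer: 10010011001001110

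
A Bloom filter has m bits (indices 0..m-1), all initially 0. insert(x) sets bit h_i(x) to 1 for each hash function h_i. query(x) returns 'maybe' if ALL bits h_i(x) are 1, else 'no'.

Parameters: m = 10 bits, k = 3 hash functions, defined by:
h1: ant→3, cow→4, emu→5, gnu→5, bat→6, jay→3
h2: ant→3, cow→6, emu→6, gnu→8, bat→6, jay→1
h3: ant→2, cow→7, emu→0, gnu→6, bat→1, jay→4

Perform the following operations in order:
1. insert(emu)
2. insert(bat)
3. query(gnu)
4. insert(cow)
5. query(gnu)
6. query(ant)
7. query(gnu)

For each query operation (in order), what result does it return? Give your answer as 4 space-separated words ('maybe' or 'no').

Answer: no no no no

Derivation:
Start: bits=0000000000
Op 1: insert emu -> sets bits 0 5 6 -> bits=1000011000
Op 2: insert bat -> sets bits 1 6 -> bits=1100011000
Op 3: query gnu -> checks bit5=1, bit6=1, bit8=0 (has a 0) -> no
Op 4: insert cow -> sets bits 4 6 7 -> bits=1100111100
Op 5: query gnu -> checks bit5=1, bit6=1, bit8=0 (has a 0) -> no
Op 6: query ant -> checks bit2=0, bit3=0 (has a 0) -> no
Op 7: query gnu -> checks bit5=1, bit6=1, bit8=0 (has a 0) -> no
Query results in order: no no no no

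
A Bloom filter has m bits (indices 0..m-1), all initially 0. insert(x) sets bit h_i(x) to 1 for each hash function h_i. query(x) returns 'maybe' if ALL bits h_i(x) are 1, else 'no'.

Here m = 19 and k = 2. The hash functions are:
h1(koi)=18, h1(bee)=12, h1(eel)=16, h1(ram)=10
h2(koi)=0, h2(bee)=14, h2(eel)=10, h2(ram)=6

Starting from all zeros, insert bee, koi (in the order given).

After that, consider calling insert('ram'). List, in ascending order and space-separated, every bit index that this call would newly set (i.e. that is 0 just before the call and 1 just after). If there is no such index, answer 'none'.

Answer: 6 10

Derivation:
Start: bits=0000000000000000000
After insert 'bee': sets bits 12 14 -> bits=0000000000001010000
After insert 'koi': sets bits 0 18 -> bits=1000000000001010001
insert 'ram' would touch bits 6 10; currently bit6=0, bit10=0
Bits that are 0 among those (would change 0->1): 6 10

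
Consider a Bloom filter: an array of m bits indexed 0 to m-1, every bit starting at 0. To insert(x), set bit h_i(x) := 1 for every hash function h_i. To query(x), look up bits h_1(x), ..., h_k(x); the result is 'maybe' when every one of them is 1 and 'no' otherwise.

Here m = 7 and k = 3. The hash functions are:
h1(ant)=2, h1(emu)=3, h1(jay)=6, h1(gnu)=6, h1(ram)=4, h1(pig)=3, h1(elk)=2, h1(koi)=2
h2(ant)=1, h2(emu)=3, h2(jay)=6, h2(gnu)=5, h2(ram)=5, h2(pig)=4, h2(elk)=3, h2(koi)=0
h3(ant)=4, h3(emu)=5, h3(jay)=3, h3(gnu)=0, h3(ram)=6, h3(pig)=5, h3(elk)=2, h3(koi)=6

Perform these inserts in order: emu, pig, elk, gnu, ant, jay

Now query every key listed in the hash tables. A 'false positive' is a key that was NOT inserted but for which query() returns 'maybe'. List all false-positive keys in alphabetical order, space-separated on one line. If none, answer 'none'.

Answer: koi ram

Derivation:
Start: bits=0000000
After insert 'emu': sets bits 3 5 -> bits=0001010
After insert 'pig': sets bits 3 4 5 -> bits=0001110
After insert 'elk': sets bits 2 3 -> bits=0011110
After insert 'gnu': sets bits 0 5 6 -> bits=1011111
After insert 'ant': sets bits 1 2 4 -> bits=1111111
After insert 'jay': sets bits 3 6 -> bits=1111111
Not inserted: koi ram — query each against bits=1111111:
query koi: checks bit0=1, bit2=1, bit6=1 (all 1) -> maybe => FALSE POSITIVE
query ram: checks bit4=1, bit5=1, bit6=1 (all 1) -> maybe => FALSE POSITIVE
False positives (alphabetical): koi ram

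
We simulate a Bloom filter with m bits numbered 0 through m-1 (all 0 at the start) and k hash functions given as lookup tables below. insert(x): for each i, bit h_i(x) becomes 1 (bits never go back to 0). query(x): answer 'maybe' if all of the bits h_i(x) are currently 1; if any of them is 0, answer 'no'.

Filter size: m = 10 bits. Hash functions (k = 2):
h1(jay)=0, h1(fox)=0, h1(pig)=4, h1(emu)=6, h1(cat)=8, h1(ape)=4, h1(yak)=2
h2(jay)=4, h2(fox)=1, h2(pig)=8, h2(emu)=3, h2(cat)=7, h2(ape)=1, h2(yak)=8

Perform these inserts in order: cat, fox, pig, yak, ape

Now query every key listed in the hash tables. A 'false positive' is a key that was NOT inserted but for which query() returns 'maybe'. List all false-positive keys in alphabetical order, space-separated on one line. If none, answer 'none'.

Answer: jay

Derivation:
Start: bits=0000000000
After insert 'cat': sets bits 7 8 -> bits=0000000110
After insert 'fox': sets bits 0 1 -> bits=1100000110
After insert 'pig': sets bits 4 8 -> bits=1100100110
After insert 'yak': sets bits 2 8 -> bits=1110100110
After insert 'ape': sets bits 1 4 -> bits=1110100110
Not inserted: emu jay — query each against bits=1110100110:
query emu: checks bit3=0, bit6=0 (has a 0) -> no => not a false positive
query jay: checks bit0=1, bit4=1 (all 1) -> maybe => FALSE POSITIVE
False positives (alphabetical): jay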